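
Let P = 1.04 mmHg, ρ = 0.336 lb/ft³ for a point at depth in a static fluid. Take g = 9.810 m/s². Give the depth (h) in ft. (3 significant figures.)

Rearranging P = ρ·g·h for h: h = P/(ρ·g).
P = 1.04 mmHg = 138.7 Pa; ρ = 0.336 lb/ft³ = 5.382 kg/m³; g = 9.810 m/s².
h = 2.626 m
2.626 m × (1 ft / 0.3048 m) = 8.616 ft

8.62 ft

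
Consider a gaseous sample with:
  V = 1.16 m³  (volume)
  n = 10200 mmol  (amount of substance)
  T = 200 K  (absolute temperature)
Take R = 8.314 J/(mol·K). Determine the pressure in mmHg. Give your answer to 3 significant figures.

From the ideal-gas law: P = nRT/V.
V = 1.16 m³; n = 10200 mmol = 10.20 mol; T = 200 K; R = 8.314 J/(mol·K).
P = 14621 Pa
14621 Pa × (1 mmHg / 133.3 Pa) = 109.7 mmHg

110 mmHg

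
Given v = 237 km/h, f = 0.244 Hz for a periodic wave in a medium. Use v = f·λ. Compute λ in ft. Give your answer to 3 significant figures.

Solving v = f·λ for λ: λ = v/f.
v = 237 km/h = 65.83 m/s; f = 0.244 Hz.
λ = 269.8 m
269.8 m × (1 ft / 0.3048 m) = 885.2 ft

885 ft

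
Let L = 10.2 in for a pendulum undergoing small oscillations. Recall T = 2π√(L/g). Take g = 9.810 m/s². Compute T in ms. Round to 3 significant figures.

T is given directly by: T = 2π√(L/g).
L = 10.2 in = 0.2591 m; g = 9.810 m/s².
T = 1.021 s
1.021 s × (1 ms / 0.001000 s) = 1021 ms

1020 ms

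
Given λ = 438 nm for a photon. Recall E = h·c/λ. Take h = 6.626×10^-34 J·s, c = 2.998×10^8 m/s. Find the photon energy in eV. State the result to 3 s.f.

Directly: E = hc/λ.
λ = 438 nm = 4.380×10^-7 m; h = 6.626×10^-34 J·s; c = 2.998×10^8 m/s.
E = 4.535×10^-19 J
4.535×10^-19 J × (1 eV / 1.602×10^-19 J) = 2.831 eV

2.83 eV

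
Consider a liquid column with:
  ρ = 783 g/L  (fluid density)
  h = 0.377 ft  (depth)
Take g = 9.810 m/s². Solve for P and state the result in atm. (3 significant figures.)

0.00871 atm

P is given directly by: P = ρgh.
ρ = 783 g/L = 783.0 kg/m³; h = 0.377 ft = 0.1149 m; g = 9.810 m/s².
P = 882.6 Pa  (the unit combination reduces to kg/(m·s²) = Pa)
882.6 Pa × (1 atm / 1.013×10^5 Pa) = 0.008711 atm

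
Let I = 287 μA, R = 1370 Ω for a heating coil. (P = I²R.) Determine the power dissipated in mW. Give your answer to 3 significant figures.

P is given directly by: P = I²R.
I = 287 μA = 2.870×10^-4 A; R = 1370 Ω.
P = 1.128×10^-4 W
1.128×10^-4 W × (1 mW / 0.001000 W) = 0.1128 mW

0.113 mW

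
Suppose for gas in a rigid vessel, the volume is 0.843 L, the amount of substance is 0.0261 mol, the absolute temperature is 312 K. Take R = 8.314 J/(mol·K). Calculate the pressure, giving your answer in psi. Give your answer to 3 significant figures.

P is given directly by: P = nRT/V.
V = 0.843 L = 8.430×10^-4 m³; n = 0.0261 mol; T = 312 K; R = 8.314 J/(mol·K).
P = 80311 Pa  (the unit combination reduces to kg/(m·s²) = Pa)
80311 Pa × (1 psi / 6895 Pa) = 11.65 psi

11.6 psi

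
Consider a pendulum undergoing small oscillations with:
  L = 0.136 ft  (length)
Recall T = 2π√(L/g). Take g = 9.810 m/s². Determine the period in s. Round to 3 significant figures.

Directly: T = 2π√(L/g).
L = 0.136 ft = 0.04145 m; g = 9.810 m/s².
T = 0.4084 s

0.408 s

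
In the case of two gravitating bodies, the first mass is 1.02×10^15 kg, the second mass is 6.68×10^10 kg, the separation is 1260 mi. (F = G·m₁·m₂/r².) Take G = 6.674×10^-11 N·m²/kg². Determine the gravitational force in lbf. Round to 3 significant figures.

F is given directly by: F = Gm₁m₂/r².
m₁ = 1.02×10^15 kg; m₂ = 6.68×10^10 kg; r = 1260 mi = 2.028×10^6 m; G = 6.674×10^-11 N·m²/kg².
F = 1106 N
1106 N × (1 lbf / 4.448 N) = 248.6 lbf

249 lbf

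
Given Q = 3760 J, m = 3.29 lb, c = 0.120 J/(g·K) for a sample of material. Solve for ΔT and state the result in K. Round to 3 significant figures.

Rearranging: ΔT = Q/(m·c).
Q = 3760 J; m = 3.29 lb = 1.492 kg; c = 0.120 J/(g·K) = 120.0 J/(kg·K).
ΔT = 21.00 K

21.0 K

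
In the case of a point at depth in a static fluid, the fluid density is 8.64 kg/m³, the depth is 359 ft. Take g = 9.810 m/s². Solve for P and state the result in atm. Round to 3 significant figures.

0.0915 atm

Directly: P = ρgh.
ρ = 8.64 kg/m³; h = 359 ft = 109.4 m; g = 9.810 m/s².
P = 9275 Pa
9275 Pa × (1 atm / 1.013×10^5 Pa) = 0.09153 atm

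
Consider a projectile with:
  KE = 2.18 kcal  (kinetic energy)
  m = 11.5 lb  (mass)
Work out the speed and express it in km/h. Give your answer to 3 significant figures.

Rearranging: v = √(2·KE/m).
KE = 2.18 kcal = 9121 J; m = 11.5 lb = 5.216 kg.
v = 59.14 m/s
59.14 m/s × (1 km/h / 0.2778 m/s) = 212.9 km/h

213 km/h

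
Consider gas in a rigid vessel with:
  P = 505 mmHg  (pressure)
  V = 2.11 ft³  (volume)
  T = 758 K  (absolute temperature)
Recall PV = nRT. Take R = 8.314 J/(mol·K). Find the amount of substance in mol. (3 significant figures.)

0.638 mol

From the ideal-gas law: n = PV/(RT).
P = 505 mmHg = 67328 Pa; V = 2.11 ft³ = 0.05975 m³; T = 758 K; R = 8.314 J/(mol·K).
n = 0.6383 mol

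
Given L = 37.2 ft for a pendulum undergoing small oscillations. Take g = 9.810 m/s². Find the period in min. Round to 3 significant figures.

0.113 min

Directly: T = 2π√(L/g).
L = 37.2 ft = 11.34 m; g = 9.810 m/s².
T = 6.755 s
6.755 s × (1 min / 60.00 s) = 0.1126 min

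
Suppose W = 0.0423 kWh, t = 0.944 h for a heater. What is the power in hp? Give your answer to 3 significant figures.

0.0601 hp

P is given directly by: P = W/t.
W = 0.0423 kWh = 1.523×10^5 J; t = 0.944 h = 3398 s.
P = 44.81 W
44.81 W × (1 hp / 745.7 W) = 0.06009 hp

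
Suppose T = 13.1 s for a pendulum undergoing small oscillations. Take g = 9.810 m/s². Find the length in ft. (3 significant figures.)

Solving T = 2π√(L/g) for L: L = g·(T/2π)².
T = 13.1 s; g = 9.810 m/s².
L = 42.64 m
42.64 m × (1 ft / 0.3048 m) = 139.9 ft

140 ft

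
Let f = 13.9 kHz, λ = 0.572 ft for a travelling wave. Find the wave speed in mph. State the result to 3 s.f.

Directly: v = fλ.
f = 13.9 kHz = 13900 Hz; λ = 0.572 ft = 0.1743 m.
v = 2423 m/s
2423 m/s × (1 mph / 0.4470 m/s) = 5421 mph

5420 mph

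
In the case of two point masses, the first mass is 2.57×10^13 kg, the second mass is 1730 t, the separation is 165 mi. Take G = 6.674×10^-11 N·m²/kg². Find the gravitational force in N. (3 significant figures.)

F is given directly by: F = Gm₁m₂/r².
m₁ = 2.57×10^13 kg; m₂ = 1730 t = 1.730×10^6 kg; r = 165 mi = 2.655×10^5 m; G = 6.674×10^-11 N·m²/kg².
F = 0.04208 N

0.0421 N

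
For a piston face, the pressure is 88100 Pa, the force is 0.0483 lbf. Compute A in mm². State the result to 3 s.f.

2.44 mm²

Rearranging: A = F/P.
P = 88100 Pa; F = 0.0483 lbf = 0.2148 N.
A = 2.439×10^-6 m²
2.439×10^-6 m² × (1 mm² / 1.000×10^-6 m²) = 2.439 mm²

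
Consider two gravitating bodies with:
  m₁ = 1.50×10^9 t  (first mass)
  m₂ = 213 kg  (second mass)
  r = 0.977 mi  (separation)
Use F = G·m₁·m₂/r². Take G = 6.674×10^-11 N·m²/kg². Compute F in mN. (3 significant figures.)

From Newton's law of gravitation: F = Gm₁m₂/r².
m₁ = 1.50×10^9 t = 1.500×10^12 kg; m₂ = 213 kg; r = 0.977 mi = 1572 m; G = 6.674×10^-11 N·m²/kg².
F = 0.008625 N
0.008625 N × (1 mN / 0.001000 N) = 8.625 mN

8.63 mN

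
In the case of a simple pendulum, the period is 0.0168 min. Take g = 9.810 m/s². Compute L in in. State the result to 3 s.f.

9.94 in

Rearranging: L = g·(T/2π)².
T = 0.0168 min = 1.008 s; g = 9.810 m/s².
L = 0.2525 m
0.2525 m × (1 in / 0.02540 m) = 9.940 in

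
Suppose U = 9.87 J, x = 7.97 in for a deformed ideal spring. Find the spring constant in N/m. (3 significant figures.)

Rearranging U = ½k·x² for k: k = 2U/x².
U = 9.87 J; x = 7.97 in = 0.2024 m.
k = 481.7 N/m

482 N/m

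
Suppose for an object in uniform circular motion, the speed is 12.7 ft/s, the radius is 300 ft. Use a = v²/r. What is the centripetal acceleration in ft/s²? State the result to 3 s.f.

0.538 ft/s²

Directly: a = v²/r.
v = 12.7 ft/s = 3.871 m/s; r = 300 ft = 91.44 m.
a = 0.1639 m/s²
0.1639 m/s² × (1 ft/s² / 0.3048 m/s²) = 0.5376 ft/s²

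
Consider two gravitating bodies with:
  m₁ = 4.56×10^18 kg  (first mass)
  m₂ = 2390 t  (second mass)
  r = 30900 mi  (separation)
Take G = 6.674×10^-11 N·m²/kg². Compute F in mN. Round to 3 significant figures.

Directly: F = Gm₁m₂/r².
m₁ = 4.56×10^18 kg; m₂ = 2390 t = 2.390×10^6 kg; r = 30900 mi = 4.973×10^7 m; G = 6.674×10^-11 N·m²/kg².
F = 0.2941 N
0.2941 N × (1 mN / 0.001000 N) = 294.1 mN

294 mN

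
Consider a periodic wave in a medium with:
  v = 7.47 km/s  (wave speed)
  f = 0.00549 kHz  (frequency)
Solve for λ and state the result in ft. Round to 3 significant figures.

4460 ft

Rearranging v = f·λ for λ: λ = v/f.
v = 7.47 km/s = 7470 m/s; f = 0.00549 kHz = 5.490 Hz.
λ = 1361 m
1361 m × (1 ft / 0.3048 m) = 4464 ft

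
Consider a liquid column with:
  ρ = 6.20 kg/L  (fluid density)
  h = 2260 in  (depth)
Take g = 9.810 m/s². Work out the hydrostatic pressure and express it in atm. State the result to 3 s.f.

P is given directly by: P = ρgh.
ρ = 6.20 kg/L = 6200 kg/m³; h = 2260 in = 57.40 m; g = 9.810 m/s².
P = 3.491×10^6 Pa
3.491×10^6 Pa × (1 atm / 1.013×10^5 Pa) = 34.46 atm

34.5 atm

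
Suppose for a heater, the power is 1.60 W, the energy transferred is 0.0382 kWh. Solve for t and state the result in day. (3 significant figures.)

Rearranging: t = W/P.
P = 1.60 W; W = 0.0382 kWh = 1.375×10^5 J.
t = 85950 s
85950 s × (1 day / 86400 s) = 0.9948 day

0.995 day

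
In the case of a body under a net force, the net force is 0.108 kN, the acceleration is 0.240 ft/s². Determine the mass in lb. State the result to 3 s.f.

Solving F = m·a for m: m = F/a.
F = 0.108 kN = 108.0 N; a = 0.240 ft/s² = 0.07315 m/s².
m = 1476 kg
1476 kg × (1 lb / 0.4536 kg) = 3255 lb

3250 lb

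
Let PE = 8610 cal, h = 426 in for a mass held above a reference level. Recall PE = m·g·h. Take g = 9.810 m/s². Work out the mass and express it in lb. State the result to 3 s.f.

748 lb

Rearranging: m = PE/(g·h).
PE = 8610 cal = 36024 J; h = 426 in = 10.82 m; g = 9.810 m/s².
m = 339.4 kg
339.4 kg × (1 lb / 0.4536 kg) = 748.2 lb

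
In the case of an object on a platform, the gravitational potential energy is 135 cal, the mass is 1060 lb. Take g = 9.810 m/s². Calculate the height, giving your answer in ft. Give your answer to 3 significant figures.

Solving PE = m·g·h for h: h = PE/(m·g).
PE = 135 cal = 564.8 J; m = 1060 lb = 480.8 kg; g = 9.810 m/s².
h = 0.1198 m
0.1198 m × (1 ft / 0.3048 m) = 0.3929 ft

0.393 ft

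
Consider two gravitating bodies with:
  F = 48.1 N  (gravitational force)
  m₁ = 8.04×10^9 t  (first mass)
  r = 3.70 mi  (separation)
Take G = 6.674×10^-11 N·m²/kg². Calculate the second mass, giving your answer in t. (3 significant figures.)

From Newton's law of gravitation: m₂ = F·r²/(G·m₁).
F = 48.1 N; m₁ = 8.04×10^9 t = 8.040×10^12 kg; r = 3.70 mi = 5955 m; G = 6.674×10^-11 N·m²/kg².
m₂ = 3.178×10^6 kg
3.178×10^6 kg × (1 t / 1000 kg) = 3178 t

3180 t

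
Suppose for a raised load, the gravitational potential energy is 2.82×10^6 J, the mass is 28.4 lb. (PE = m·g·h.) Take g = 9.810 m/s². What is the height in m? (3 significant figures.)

Rearranging: h = PE/(m·g).
PE = 2.82×10^6 J; m = 28.4 lb = 12.88 kg; g = 9.810 m/s².
h = 22315 m

22300 m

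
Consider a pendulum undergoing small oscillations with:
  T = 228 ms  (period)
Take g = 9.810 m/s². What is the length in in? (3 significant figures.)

Solving T = 2π√(L/g) for L: L = g·(T/2π)².
T = 228 ms = 0.2280 s; g = 9.810 m/s².
L = 0.01292 m
0.01292 m × (1 in / 0.02540 m) = 0.5086 in

0.509 in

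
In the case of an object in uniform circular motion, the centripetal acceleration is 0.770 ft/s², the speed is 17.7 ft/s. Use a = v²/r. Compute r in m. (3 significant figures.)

124 m

Rearranging: r = v²/a.
a = 0.770 ft/s² = 0.2347 m/s²; v = 17.7 ft/s = 5.395 m/s.
r = 124.0 m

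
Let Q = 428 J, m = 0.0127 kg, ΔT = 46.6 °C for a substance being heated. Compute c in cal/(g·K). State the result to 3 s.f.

Rearranging Q = m·c·ΔT for c: c = Q/(m·ΔT).
Q = 428 J; m = 0.0127 kg; ΔT = 46.6 °C = 46.60 K.
c = 723.2 J/(kg·K)
723.2 J/(kg·K) × (1 cal/(g·K) / 4184 J/(kg·K)) = 0.1728 cal/(g·K)

0.173 cal/(g·K)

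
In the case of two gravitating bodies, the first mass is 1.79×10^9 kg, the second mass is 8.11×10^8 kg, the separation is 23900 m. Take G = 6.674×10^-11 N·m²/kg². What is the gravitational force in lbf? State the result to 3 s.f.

F is given directly by: F = Gm₁m₂/r².
m₁ = 1.79×10^9 kg; m₂ = 8.11×10^8 kg; r = 23900 m; G = 6.674×10^-11 N·m²/kg².
F = 0.1696 N
0.1696 N × (1 lbf / 4.448 N) = 0.03813 lbf

0.0381 lbf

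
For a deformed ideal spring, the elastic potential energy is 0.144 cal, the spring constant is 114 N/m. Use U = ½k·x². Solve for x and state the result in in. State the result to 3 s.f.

4.05 in

Solving U = ½k·x² for x: x = √(2U/k).
U = 0.144 cal = 0.6025 J; k = 114 N/m.
x = 0.1028 m
0.1028 m × (1 in / 0.02540 m) = 4.048 in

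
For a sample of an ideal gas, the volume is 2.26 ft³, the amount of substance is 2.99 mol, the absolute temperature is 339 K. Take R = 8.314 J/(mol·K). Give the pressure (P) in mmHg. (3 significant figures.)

988 mmHg

P is given directly by: P = nRT/V.
V = 2.26 ft³ = 0.06400 m³; n = 2.99 mol; T = 339 K; R = 8.314 J/(mol·K).
P = 1.317×10^5 Pa
1.317×10^5 Pa × (1 mmHg / 133.3 Pa) = 987.7 mmHg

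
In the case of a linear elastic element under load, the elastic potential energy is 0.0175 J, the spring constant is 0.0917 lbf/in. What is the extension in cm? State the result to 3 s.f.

Rearranging U = ½k·x² for x: x = √(2U/k).
U = 0.0175 J; k = 0.0917 lbf/in = 16.06 N/m.
x = 0.04668 m
0.04668 m × (1 cm / 0.01000 m) = 4.668 cm

4.67 cm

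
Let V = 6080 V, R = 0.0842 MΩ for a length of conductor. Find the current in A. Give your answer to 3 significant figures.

From Ohm's law: I = V/R.
V = 6080 V; R = 0.0842 MΩ = 84200 Ω.
I = 0.07221 A

0.0722 A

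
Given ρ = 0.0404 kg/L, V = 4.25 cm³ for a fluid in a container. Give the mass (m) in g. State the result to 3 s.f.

Solving ρ = m/V for m: m = ρV.
ρ = 0.0404 kg/L = 40.40 kg/m³; V = 4.25 cm³ = 4.250×10^-6 m³.
m = 1.717×10^-4 kg
1.717×10^-4 kg × (1 g / 0.001000 kg) = 0.1717 g

0.172 g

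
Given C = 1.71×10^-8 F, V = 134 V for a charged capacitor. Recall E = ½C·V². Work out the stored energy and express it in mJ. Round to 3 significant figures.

0.154 mJ

Directly: E = ½CV².
C = 1.71×10^-8 F; V = 134 V.
E = 1.535×10^-4 J
1.535×10^-4 J × (1 mJ / 0.001000 J) = 0.1535 mJ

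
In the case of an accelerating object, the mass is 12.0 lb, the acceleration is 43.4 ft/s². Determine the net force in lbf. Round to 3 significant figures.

16.2 lbf

From Newton's second law: F = m·a.
m = 12.0 lb = 5.443 kg; a = 43.4 ft/s² = 13.23 m/s².
F = 72.00 N
72.00 N × (1 lbf / 4.448 N) = 16.19 lbf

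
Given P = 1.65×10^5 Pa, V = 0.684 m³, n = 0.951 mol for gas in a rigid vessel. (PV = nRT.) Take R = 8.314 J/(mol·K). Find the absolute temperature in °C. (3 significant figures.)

Rearranging PV = nRT for T: T = PV/(nR).
P = 1.65×10^5 Pa; V = 0.684 m³; n = 0.951 mol; R = 8.314 J/(mol·K).
T = 14274 K
14274 K − 273.15 = 14001 °C

14000 °C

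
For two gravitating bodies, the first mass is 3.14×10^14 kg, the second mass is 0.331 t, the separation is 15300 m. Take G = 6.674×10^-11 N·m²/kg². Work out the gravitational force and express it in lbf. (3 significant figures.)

F is given directly by: F = Gm₁m₂/r².
m₁ = 3.14×10^14 kg; m₂ = 0.331 t = 331.0 kg; r = 15300 m; G = 6.674×10^-11 N·m²/kg².
F = 0.02963 N
0.02963 N × (1 lbf / 4.448 N) = 0.006662 lbf

0.00666 lbf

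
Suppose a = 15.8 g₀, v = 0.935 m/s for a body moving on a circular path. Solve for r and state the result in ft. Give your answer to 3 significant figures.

0.0185 ft

Solving a = v²/r for r: r = v²/a.
a = 15.8 g₀ = 154.9 m/s²; v = 0.935 m/s.
r = 0.005642 m
0.005642 m × (1 ft / 0.3048 m) = 0.01851 ft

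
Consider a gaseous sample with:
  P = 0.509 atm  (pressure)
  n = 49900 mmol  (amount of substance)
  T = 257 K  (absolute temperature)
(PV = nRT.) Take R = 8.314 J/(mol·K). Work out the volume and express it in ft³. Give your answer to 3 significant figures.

73.0 ft³

Rearranging PV = nRT for V: V = nRT/P.
P = 0.509 atm = 51574 Pa; n = 49900 mmol = 49.90 mol; T = 257 K; R = 8.314 J/(mol·K).
V = 2.067 m³
2.067 m³ × (1 ft³ / 0.02832 m³) = 73.01 ft³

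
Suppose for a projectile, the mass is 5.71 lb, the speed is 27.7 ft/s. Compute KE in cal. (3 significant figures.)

22.1 cal

KE is given directly by: KE = ½mv².
m = 5.71 lb = 2.590 kg; v = 27.7 ft/s = 8.443 m/s.
KE = 92.31 J
92.31 J × (1 cal / 4.184 J) = 22.06 cal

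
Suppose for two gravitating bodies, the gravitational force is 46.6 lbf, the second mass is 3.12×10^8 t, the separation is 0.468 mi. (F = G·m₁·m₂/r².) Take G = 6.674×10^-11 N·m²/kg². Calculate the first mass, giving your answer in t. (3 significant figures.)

From Newton's law of gravitation: m₁ = F·r²/(G·m₂).
F = 46.6 lbf = 207.3 N; m₂ = 3.12×10^8 t = 3.120×10^11 kg; r = 0.468 mi = 753.2 m; G = 6.674×10^-11 N·m²/kg².
m₁ = 5.647×10^6 kg
5.647×10^6 kg × (1 t / 1000 kg) = 5647 t

5650 t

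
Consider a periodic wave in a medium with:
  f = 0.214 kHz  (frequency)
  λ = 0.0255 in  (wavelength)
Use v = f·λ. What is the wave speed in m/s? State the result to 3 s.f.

0.139 m/s

Directly: v = fλ.
f = 0.214 kHz = 214.0 Hz; λ = 0.0255 in = 6.477×10^-4 m.
v = 0.1386 m/s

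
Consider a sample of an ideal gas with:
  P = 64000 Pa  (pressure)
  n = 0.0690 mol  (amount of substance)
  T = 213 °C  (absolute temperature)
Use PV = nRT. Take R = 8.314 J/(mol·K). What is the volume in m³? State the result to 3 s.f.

Solving PV = nRT for V: V = nRT/P.
P = 64000 Pa; n = 0.0690 mol; T = 213 °C = 486.1 K; R = 8.314 J/(mol·K).
V = 0.004358 m³

0.00436 m³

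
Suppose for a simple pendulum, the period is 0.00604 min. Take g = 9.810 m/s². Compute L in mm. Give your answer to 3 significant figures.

Solving T = 2π√(L/g) for L: L = g·(T/2π)².
T = 0.00604 min = 0.3624 s; g = 9.810 m/s².
L = 0.03264 m
0.03264 m × (1 mm / 0.001000 m) = 32.64 mm

32.6 mm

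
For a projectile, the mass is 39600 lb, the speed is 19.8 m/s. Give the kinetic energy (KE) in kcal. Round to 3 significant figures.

Directly: KE = ½mv².
m = 39600 lb = 17962 kg; v = 19.8 m/s.
KE = 3.521×10^6 J
3.521×10^6 J × (1 kcal / 4184 J) = 841.5 kcal

842 kcal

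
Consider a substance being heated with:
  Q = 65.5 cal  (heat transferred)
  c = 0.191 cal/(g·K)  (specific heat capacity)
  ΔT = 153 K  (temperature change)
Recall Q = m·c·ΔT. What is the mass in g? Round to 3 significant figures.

2.24 g

Rearranging: m = Q/(c·ΔT).
Q = 65.5 cal = 274.1 J; c = 0.191 cal/(g·K) = 799.1 J/(kg·K); ΔT = 153 K.
m = 0.002241 kg
0.002241 kg × (1 g / 0.001000 kg) = 2.241 g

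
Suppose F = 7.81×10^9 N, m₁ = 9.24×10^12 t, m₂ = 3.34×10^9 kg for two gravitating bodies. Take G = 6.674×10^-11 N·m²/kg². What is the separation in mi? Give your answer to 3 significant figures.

Rearranging F = G·m₁·m₂/r² for r: r = √(G·m₁m₂/F).
F = 7.81×10^9 N; m₁ = 9.24×10^12 t = 9.240×10^15 kg; m₂ = 3.34×10^9 kg; G = 6.674×10^-11 N·m²/kg².
r = 513.5 m
513.5 m × (1 mi / 1609 m) = 0.3191 mi

0.319 mi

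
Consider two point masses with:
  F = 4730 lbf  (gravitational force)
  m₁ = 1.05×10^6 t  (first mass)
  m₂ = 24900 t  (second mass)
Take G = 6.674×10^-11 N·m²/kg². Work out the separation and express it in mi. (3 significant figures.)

From Newton's law of gravitation: r = √(G·m₁m₂/F).
F = 4730 lbf = 21040 N; m₁ = 1.05×10^6 t = 1.050×10^9 kg; m₂ = 24900 t = 2.490×10^7 kg; G = 6.674×10^-11 N·m²/kg².
r = 9.107 m
9.107 m × (1 mi / 1609 m) = 0.005659 mi

0.00566 mi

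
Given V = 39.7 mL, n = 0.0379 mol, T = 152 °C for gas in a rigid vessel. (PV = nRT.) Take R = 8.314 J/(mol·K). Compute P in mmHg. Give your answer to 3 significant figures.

25300 mmHg

From the ideal-gas law: P = nRT/V.
V = 39.7 mL = 3.970×10^-5 m³; n = 0.0379 mol; T = 152 °C = 425.1 K; R = 8.314 J/(mol·K).
P = 3.374×10^6 Pa
3.374×10^6 Pa × (1 mmHg / 133.3 Pa) = 25310 mmHg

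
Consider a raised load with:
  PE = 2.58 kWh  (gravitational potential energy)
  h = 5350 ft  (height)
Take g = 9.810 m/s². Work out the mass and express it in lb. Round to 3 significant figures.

Rearranging: m = PE/(g·h).
PE = 2.58 kWh = 9.288×10^6 J; h = 5350 ft = 1631 m; g = 9.810 m/s².
m = 580.6 kg
580.6 kg × (1 lb / 0.4536 kg) = 1280 lb

1280 lb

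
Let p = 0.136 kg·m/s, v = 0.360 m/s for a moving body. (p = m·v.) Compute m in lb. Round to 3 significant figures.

Rearranging: m = p/v.
p = 0.136 kg·m/s; v = 0.360 m/s.
m = 0.3778 kg
0.3778 kg × (1 lb / 0.4536 kg) = 0.8329 lb

0.833 lb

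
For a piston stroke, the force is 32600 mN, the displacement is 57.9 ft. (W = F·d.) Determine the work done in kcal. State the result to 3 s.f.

0.138 kcal

W is given directly by: W = F·d.
F = 32600 mN = 32.60 N; d = 57.9 ft = 17.65 m.
W = 575.3 J
575.3 J × (1 kcal / 4184 J) = 0.1375 kcal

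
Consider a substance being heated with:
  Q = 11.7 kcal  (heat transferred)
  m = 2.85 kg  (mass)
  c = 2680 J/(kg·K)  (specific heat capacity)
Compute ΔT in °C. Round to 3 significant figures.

6.41 °C

Solving Q = m·c·ΔT for ΔT: ΔT = Q/(m·c).
Q = 11.7 kcal = 48953 J; m = 2.85 kg; c = 2680 J/(kg·K).
ΔT = 6.409 K
Since 1 °C = 1 K, 6.409 °C.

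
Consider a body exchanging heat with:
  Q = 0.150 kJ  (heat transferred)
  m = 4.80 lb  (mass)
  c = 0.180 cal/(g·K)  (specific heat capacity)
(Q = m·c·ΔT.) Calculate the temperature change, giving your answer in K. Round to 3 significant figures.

Rearranging: ΔT = Q/(m·c).
Q = 0.150 kJ = 150.0 J; m = 4.80 lb = 2.177 kg; c = 0.180 cal/(g·K) = 753.1 J/(kg·K).
ΔT = 0.09148 K

0.0915 K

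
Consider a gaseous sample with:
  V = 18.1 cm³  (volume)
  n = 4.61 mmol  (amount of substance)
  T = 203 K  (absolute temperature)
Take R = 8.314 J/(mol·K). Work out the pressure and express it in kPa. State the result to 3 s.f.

P is given directly by: P = nRT/V.
V = 18.1 cm³ = 1.810×10^-5 m³; n = 4.61 mmol = 0.004610 mol; T = 203 K; R = 8.314 J/(mol·K).
P = 4.299×10^5 Pa
4.299×10^5 Pa × (1 kPa / 1000 Pa) = 429.9 kPa

430 kPa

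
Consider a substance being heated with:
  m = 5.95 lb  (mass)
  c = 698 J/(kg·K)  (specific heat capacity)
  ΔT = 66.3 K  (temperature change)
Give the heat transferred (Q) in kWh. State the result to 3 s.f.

0.0347 kWh

Q is given directly by: Q = mcΔT.
m = 5.95 lb = 2.699 kg; c = 698 J/(kg·K); ΔT = 66.3 K.
Q = 1.249×10^5 J
1.249×10^5 J × (1 kWh / 3.600×10^6 J) = 0.03469 kWh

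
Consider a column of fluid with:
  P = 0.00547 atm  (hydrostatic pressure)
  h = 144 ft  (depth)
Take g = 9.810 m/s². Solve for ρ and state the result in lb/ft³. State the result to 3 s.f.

Rearranging: ρ = P/(g·h).
P = 0.00547 atm = 554.2 Pa; h = 144 ft = 43.89 m; g = 9.810 m/s².
ρ = 1.287 kg/m³
1.287 kg/m³ × (1 lb/ft³ / 16.02 kg/m³) = 0.08036 lb/ft³

0.0804 lb/ft³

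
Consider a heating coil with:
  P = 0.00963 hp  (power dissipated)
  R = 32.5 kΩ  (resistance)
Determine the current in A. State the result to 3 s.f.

0.0149 A

Rearranging: I = √(P/R).
P = 0.00963 hp = 7.181 W; R = 32.5 kΩ = 32500 Ω.
I = 0.01486 A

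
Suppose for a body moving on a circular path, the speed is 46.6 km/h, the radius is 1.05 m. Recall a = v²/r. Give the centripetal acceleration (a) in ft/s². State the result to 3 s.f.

a is given directly by: a = v²/r.
v = 46.6 km/h = 12.94 m/s; r = 1.05 m.
a = 159.6 m/s²
159.6 m/s² × (1 ft/s² / 0.3048 m/s²) = 523.6 ft/s²

524 ft/s²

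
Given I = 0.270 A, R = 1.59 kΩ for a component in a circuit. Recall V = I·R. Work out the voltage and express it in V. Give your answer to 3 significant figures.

From Ohm's law: V = IR.
I = 0.270 A; R = 1.59 kΩ = 1590 Ω.
V = 429.3 V

429 V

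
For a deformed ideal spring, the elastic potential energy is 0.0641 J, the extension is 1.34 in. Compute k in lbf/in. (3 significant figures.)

Rearranging U = ½k·x² for k: k = 2U/x².
U = 0.0641 J; x = 1.34 in = 0.03404 m.
k = 110.7 N/m
110.7 N/m × (1 lbf/in / 175.1 N/m) = 0.6319 lbf/in

0.632 lbf/in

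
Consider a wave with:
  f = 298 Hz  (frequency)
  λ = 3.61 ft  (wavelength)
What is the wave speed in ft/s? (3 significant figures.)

v is given directly by: v = fλ.
f = 298 Hz; λ = 3.61 ft = 1.100 m.
v = 327.9 m/s
327.9 m/s × (1 ft/s / 0.3048 m/s) = 1076 ft/s

1080 ft/s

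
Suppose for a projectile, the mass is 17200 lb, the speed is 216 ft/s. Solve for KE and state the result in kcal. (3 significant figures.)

4040 kcal

KE is given directly by: KE = ½mv².
m = 17200 lb = 7802 kg; v = 216 ft/s = 65.84 m/s.
KE = 1.691×10^7 J
1.691×10^7 J × (1 kcal / 4184 J) = 4041 kcal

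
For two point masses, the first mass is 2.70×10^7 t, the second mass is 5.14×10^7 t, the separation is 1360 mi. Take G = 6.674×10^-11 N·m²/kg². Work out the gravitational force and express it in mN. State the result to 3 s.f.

19.3 mN

Directly: F = Gm₁m₂/r².
m₁ = 2.70×10^7 t = 2.700×10^10 kg; m₂ = 5.14×10^7 t = 5.140×10^10 kg; r = 1360 mi = 2.189×10^6 m; G = 6.674×10^-11 N·m²/kg².
F = 0.01933 N
0.01933 N × (1 mN / 0.001000 N) = 19.33 mN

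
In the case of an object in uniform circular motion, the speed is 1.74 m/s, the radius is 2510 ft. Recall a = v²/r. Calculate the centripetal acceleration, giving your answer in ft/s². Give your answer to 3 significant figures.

Directly: a = v²/r.
v = 1.74 m/s; r = 2510 ft = 765.0 m.
a = 0.003957 m/s²
0.003957 m/s² × (1 ft/s² / 0.3048 m/s²) = 0.01298 ft/s²

0.0130 ft/s²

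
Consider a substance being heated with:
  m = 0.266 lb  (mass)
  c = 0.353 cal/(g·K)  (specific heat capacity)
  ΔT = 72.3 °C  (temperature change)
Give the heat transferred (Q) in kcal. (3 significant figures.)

Q is given directly by: Q = mcΔT.
m = 0.266 lb = 0.1207 kg; c = 0.353 cal/(g·K) = 1477 J/(kg·K); ΔT = 72.3 °C = 72.30 K.
Q = 12884 J  (the unit combination reduces to kg·m²/s² = J)
12884 J × (1 kcal / 4184 J) = 3.079 kcal

3.08 kcal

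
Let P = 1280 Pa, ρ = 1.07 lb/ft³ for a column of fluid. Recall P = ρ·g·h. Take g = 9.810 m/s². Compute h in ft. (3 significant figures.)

Rearranging P = ρ·g·h for h: h = P/(ρ·g).
P = 1280 Pa; ρ = 1.07 lb/ft³ = 17.14 kg/m³; g = 9.810 m/s².
h = 7.613 m
7.613 m × (1 ft / 0.3048 m) = 24.98 ft

25.0 ft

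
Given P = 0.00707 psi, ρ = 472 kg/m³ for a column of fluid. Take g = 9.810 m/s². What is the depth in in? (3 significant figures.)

0.414 in

Rearranging P = ρ·g·h for h: h = P/(ρ·g).
P = 0.00707 psi = 48.75 Pa; ρ = 472 kg/m³; g = 9.810 m/s².
h = 0.01053 m
0.01053 m × (1 in / 0.02540 m) = 0.4145 in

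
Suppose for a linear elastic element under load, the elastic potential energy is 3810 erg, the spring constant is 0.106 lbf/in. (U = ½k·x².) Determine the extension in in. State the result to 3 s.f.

0.252 in

Solving U = ½k·x² for x: x = √(2U/k).
U = 3810 erg = 3.810×10^-4 J; k = 0.106 lbf/in = 18.56 N/m.
x = 0.006407 m
0.006407 m × (1 in / 0.02540 m) = 0.2522 in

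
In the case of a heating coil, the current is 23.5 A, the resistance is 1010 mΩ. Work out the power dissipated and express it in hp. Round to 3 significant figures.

0.748 hp

Directly: P = I²R.
I = 23.5 A; R = 1010 mΩ = 1.010 Ω.
P = 557.8 W
557.8 W × (1 hp / 745.7 W) = 0.7480 hp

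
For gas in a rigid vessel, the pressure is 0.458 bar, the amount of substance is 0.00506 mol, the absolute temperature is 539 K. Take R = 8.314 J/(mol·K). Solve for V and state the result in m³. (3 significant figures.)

4.95×10^-4 m³

From the ideal-gas law: V = nRT/P.
P = 0.458 bar = 45800 Pa; n = 0.00506 mol; T = 539 K; R = 8.314 J/(mol·K).
V = 4.951×10^-4 m³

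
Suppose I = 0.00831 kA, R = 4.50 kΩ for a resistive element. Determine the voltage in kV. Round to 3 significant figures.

V is given directly by: V = IR.
I = 0.00831 kA = 8.310 A; R = 4.50 kΩ = 4500 Ω.
V = 37395 V
37395 V × (1 kV / 1000 V) = 37.40 kV

37.4 kV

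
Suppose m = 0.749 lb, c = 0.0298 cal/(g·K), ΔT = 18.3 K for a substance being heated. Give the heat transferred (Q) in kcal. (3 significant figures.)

Q is given directly by: Q = mcΔT.
m = 0.749 lb = 0.3397 kg; c = 0.0298 cal/(g·K) = 124.7 J/(kg·K); ΔT = 18.3 K.
Q = 775.2 J
775.2 J × (1 kcal / 4184 J) = 0.1853 kcal

0.185 kcal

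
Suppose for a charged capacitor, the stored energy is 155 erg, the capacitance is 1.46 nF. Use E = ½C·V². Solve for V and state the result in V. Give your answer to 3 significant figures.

Rearranging: V = √(2E/C).
E = 155 erg = 1.550×10^-5 J; C = 1.46 nF = 1.460×10^-9 F.
V = 145.7 V

146 V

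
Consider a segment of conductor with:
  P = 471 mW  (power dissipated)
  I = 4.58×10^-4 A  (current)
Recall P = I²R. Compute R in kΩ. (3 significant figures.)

Rearranging P = I²R for R: R = P/I².
P = 471 mW = 0.4710 W; I = 4.58×10^-4 A.
R = 2.245×10^6 Ω
2.245×10^6 Ω × (1 kΩ / 1000 Ω) = 2245 kΩ

2250 kΩ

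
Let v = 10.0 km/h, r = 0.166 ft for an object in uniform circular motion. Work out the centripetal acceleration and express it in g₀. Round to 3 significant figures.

a is given directly by: a = v²/r.
v = 10.0 km/h = 2.778 m/s; r = 0.166 ft = 0.05060 m.
a = 152.5 m/s²
152.5 m/s² × (1 g₀ / 9.807 m/s²) = 15.55 g₀

15.6 g₀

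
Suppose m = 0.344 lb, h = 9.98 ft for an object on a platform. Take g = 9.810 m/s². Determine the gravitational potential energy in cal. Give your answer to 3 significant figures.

1.11 cal

PE is given directly by: PE = mgh.
m = 0.344 lb = 0.1560 kg; h = 9.98 ft = 3.042 m; g = 9.810 m/s².
PE = 4.656 J
4.656 J × (1 cal / 4.184 J) = 1.113 cal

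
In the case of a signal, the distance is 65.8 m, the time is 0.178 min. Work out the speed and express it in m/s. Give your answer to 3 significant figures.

6.16 m/s

Directly: v = d/t.
d = 65.8 m; t = 0.178 min = 10.68 s.
v = 6.161 m/s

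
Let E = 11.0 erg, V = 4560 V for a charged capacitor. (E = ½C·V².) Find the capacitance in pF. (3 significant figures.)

0.106 pF

Rearranging: C = 2E/V².
E = 11.0 erg = 1.100×10^-6 J; V = 4560 V.
C = 1.058×10^-13 F
1.058×10^-13 F × (1 pF / 1.000×10^-12 F) = 0.1058 pF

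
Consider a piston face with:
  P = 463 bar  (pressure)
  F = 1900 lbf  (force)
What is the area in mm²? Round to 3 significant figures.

183 mm²

Rearranging P = F/A for A: A = F/P.
P = 463 bar = 4.630×10^7 Pa; F = 1900 lbf = 8452 N.
A = 1.825×10^-4 m²
1.825×10^-4 m² × (1 mm² / 1.000×10^-6 m²) = 182.5 mm²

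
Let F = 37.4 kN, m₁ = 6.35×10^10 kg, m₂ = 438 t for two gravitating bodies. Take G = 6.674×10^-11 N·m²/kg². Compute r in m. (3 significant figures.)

Rearranging: r = √(G·m₁m₂/F).
F = 37.4 kN = 37400 N; m₁ = 6.35×10^10 kg; m₂ = 438 t = 4.380×10^5 kg; G = 6.674×10^-11 N·m²/kg².
r = 7.045 m

7.05 m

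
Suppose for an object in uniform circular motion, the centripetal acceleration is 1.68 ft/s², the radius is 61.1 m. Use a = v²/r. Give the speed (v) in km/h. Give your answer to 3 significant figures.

20.1 km/h

Rearranging: v = √(a·r).
a = 1.68 ft/s² = 0.5121 m/s²; r = 61.1 m.
v = 5.593 m/s
5.593 m/s × (1 km/h / 0.2778 m/s) = 20.14 km/h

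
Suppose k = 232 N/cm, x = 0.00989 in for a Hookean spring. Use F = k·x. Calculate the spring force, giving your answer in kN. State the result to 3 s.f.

0.00583 kN

From Hooke's law: F = kx.
k = 232 N/cm = 23200 N/m; x = 0.00989 in = 2.512×10^-4 m.
F = 5.828 N
5.828 N × (1 kN / 1000 N) = 0.005828 kN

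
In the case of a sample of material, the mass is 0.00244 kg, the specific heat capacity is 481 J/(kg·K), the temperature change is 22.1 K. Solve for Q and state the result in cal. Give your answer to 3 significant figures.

6.20 cal

Q is given directly by: Q = mcΔT.
m = 0.00244 kg; c = 481 J/(kg·K); ΔT = 22.1 K.
Q = 25.94 J
25.94 J × (1 cal / 4.184 J) = 6.199 cal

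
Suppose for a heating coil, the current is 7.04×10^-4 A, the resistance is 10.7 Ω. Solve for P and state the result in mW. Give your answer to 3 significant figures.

0.00530 mW

P is given directly by: P = I²R.
I = 7.04×10^-4 A; R = 10.7 Ω.
P = 5.303×10^-6 W
5.303×10^-6 W × (1 mW / 0.001000 W) = 0.005303 mW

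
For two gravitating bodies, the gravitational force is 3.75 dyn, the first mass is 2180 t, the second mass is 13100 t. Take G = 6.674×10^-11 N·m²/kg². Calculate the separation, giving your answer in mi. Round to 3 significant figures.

4.43 mi

Rearranging F = G·m₁·m₂/r² for r: r = √(G·m₁m₂/F).
F = 3.75 dyn = 3.750×10^-5 N; m₁ = 2180 t = 2.180×10^6 kg; m₂ = 13100 t = 1.310×10^7 kg; G = 6.674×10^-11 N·m²/kg².
r = 7129 m
7129 m × (1 mi / 1609 m) = 4.430 mi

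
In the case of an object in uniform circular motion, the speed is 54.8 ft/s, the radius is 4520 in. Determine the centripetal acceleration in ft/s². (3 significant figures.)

7.97 ft/s²

Directly: a = v²/r.
v = 54.8 ft/s = 16.70 m/s; r = 4520 in = 114.8 m.
a = 2.430 m/s²
2.430 m/s² × (1 ft/s² / 0.3048 m/s²) = 7.973 ft/s²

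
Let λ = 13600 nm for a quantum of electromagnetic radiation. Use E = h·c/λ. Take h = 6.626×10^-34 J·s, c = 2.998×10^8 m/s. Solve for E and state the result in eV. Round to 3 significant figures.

Directly: E = hc/λ.
λ = 13600 nm = 1.360×10^-5 m; h = 6.626×10^-34 J·s; c = 2.998×10^8 m/s.
E = 1.461×10^-20 J
1.461×10^-20 J × (1 eV / 1.602×10^-19 J) = 0.09117 eV

0.0912 eV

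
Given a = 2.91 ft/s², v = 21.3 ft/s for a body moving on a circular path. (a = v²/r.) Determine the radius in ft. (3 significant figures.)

Rearranging a = v²/r for r: r = v²/a.
a = 2.91 ft/s² = 0.8870 m/s²; v = 21.3 ft/s = 6.492 m/s.
r = 47.52 m
47.52 m × (1 ft / 0.3048 m) = 155.9 ft

156 ft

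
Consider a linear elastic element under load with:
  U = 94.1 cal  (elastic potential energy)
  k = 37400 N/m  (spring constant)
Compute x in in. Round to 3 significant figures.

Solving U = ½k·x² for x: x = √(2U/k).
U = 94.1 cal = 393.7 J; k = 37400 N/m.
x = 0.1451 m
0.1451 m × (1 in / 0.02540 m) = 5.713 in

5.71 in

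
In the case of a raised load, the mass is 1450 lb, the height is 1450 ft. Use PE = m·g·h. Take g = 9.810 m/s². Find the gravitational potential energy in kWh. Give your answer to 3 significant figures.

Directly: PE = mgh.
m = 1450 lb = 657.7 kg; h = 1450 ft = 442.0 m; g = 9.810 m/s².
PE = 2.852×10^6 J  (the unit combination reduces to kg·m²/s² = J)
2.852×10^6 J × (1 kWh / 3.600×10^6 J) = 0.7921 kWh

0.792 kWh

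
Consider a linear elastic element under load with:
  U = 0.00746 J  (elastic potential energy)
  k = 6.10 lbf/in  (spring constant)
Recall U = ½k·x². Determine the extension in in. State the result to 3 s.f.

Rearranging U = ½k·x² for x: x = √(2U/k).
U = 0.00746 J; k = 6.10 lbf/in = 1068 N/m.
x = 0.003737 m
0.003737 m × (1 in / 0.02540 m) = 0.1471 in

0.147 in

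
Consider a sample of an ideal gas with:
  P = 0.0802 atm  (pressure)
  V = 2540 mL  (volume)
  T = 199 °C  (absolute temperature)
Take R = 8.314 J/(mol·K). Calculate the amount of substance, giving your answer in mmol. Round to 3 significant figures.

5.26 mmol

From the ideal-gas law: n = PV/(RT).
P = 0.0802 atm = 8126 Pa; V = 2540 mL = 0.002540 m³; T = 199 °C = 472.1 K; R = 8.314 J/(mol·K).
n = 0.005258 mol
0.005258 mol × (1 mmol / 0.001000 mol) = 5.258 mmol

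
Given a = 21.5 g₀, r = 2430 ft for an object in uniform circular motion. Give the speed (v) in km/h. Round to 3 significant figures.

1420 km/h

Rearranging: v = √(a·r).
a = 21.5 g₀ = 210.8 m/s²; r = 2430 ft = 740.7 m.
v = 395.2 m/s
395.2 m/s × (1 km/h / 0.2778 m/s) = 1423 km/h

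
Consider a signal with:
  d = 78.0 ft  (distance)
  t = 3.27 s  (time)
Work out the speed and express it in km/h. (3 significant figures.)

26.2 km/h

v is given directly by: v = d/t.
d = 78.0 ft = 23.77 m; t = 3.27 s.
v = 7.270 m/s
7.270 m/s × (1 km/h / 0.2778 m/s) = 26.17 km/h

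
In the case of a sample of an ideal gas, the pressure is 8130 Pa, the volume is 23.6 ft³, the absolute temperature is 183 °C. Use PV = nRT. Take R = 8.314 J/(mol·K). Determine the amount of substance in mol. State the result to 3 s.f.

From the ideal-gas law: n = PV/(RT).
P = 8130 Pa; V = 23.6 ft³ = 0.6683 m³; T = 183 °C = 456.1 K; R = 8.314 J/(mol·K).
n = 1.433 mol

1.43 mol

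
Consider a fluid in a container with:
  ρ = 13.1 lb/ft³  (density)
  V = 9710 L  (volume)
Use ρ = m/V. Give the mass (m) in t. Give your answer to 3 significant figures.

2.04 t

Rearranging ρ = m/V for m: m = ρV.
ρ = 13.1 lb/ft³ = 209.8 kg/m³; V = 9710 L = 9.710 m³.
m = 2038 kg
2038 kg × (1 t / 1000 kg) = 2.038 t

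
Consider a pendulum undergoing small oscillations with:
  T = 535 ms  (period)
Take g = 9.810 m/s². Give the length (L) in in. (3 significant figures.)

2.80 in

Rearranging T = 2π√(L/g) for L: L = g·(T/2π)².
T = 535 ms = 0.5350 s; g = 9.810 m/s².
L = 0.07112 m
0.07112 m × (1 in / 0.02540 m) = 2.800 in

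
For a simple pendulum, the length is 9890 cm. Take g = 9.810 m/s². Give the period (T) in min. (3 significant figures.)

0.333 min

T is given directly by: T = 2π√(L/g).
L = 9890 cm = 98.90 m; g = 9.810 m/s².
T = 19.95 s
19.95 s × (1 min / 60.00 s) = 0.3325 min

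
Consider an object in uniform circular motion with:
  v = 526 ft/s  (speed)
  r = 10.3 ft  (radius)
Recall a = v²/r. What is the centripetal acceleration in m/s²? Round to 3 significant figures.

a is given directly by: a = v²/r.
v = 526 ft/s = 160.3 m/s; r = 10.3 ft = 3.139 m.
a = 8187 m/s²

8190 m/s²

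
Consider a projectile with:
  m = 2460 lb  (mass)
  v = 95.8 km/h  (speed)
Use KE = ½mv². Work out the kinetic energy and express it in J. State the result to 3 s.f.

Directly: KE = ½mv².
m = 2460 lb = 1116 kg; v = 95.8 km/h = 26.61 m/s.
KE = 3.951×10^5 J  (the unit combination reduces to kg·m²/s² = J)

3.95×10^5 J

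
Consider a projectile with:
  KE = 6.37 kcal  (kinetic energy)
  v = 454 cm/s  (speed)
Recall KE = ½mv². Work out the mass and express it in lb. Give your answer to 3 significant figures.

5700 lb

Solving KE = ½mv² for m: m = 2·KE/v².
KE = 6.37 kcal = 26652 J; v = 454 cm/s = 4.540 m/s.
m = 2586 kg
2586 kg × (1 lb / 0.4536 kg) = 5701 lb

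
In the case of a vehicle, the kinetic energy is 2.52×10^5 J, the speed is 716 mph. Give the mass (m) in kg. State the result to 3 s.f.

Solving KE = ½mv² for m: m = 2·KE/v².
KE = 2.52×10^5 J; v = 716 mph = 320.1 m/s.
m = 4.919 kg

4.92 kg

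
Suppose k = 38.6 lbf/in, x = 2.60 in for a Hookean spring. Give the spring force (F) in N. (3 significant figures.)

446 N

From Hooke's law: F = kx.
k = 38.6 lbf/in = 6760 N/m; x = 2.60 in = 0.06604 m.
F = 446.4 N  (the unit combination reduces to kg·m/s² = N)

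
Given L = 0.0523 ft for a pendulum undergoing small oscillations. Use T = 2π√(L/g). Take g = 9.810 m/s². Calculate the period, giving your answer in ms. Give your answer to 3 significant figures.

Directly: T = 2π√(L/g).
L = 0.0523 ft = 0.01594 m; g = 9.810 m/s².
T = 0.2533 s
0.2533 s × (1 ms / 0.001000 s) = 253.3 ms

253 ms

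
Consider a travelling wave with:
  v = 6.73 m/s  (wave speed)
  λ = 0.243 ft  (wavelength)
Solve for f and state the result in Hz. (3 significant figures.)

Solving v = f·λ for f: f = v/λ.
v = 6.73 m/s; λ = 0.243 ft = 0.07407 m.
f = 90.86 Hz

90.9 Hz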